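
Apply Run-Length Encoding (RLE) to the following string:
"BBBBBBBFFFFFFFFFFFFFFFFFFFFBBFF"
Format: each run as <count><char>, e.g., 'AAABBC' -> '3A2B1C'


Scanning runs left to right:
  i=0: run of 'B' x 7 -> '7B'
  i=7: run of 'F' x 20 -> '20F'
  i=27: run of 'B' x 2 -> '2B'
  i=29: run of 'F' x 2 -> '2F'

RLE = 7B20F2B2F


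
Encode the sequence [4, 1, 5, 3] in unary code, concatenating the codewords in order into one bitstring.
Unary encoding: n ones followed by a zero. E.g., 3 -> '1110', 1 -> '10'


Encode each number as n ones followed by a terminating 0:
  4 -> 11110 (5 bits)
  1 -> 10 (2 bits)
  5 -> 111110 (6 bits)
  3 -> 1110 (4 bits)
Total length = 5 + 2 + 6 + 4 = 17 bits.

Unary([4, 1, 5, 3]) = 11110101111101110 (17 bits)


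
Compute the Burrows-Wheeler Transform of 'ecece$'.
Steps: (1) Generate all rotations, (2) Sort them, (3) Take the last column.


Rotations (sorted):
  0: $ecece -> last char: e
  1: ce$ece -> last char: e
  2: cece$e -> last char: e
  3: e$ecec -> last char: c
  4: ece$ec -> last char: c
  5: ecece$ -> last char: $


BWT = eeecc$


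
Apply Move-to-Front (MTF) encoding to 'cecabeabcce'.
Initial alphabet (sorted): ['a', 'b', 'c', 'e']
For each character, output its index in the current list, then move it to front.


MTF encoding:
'c': index 2 in ['a', 'b', 'c', 'e'] -> ['c', 'a', 'b', 'e']
'e': index 3 in ['c', 'a', 'b', 'e'] -> ['e', 'c', 'a', 'b']
'c': index 1 in ['e', 'c', 'a', 'b'] -> ['c', 'e', 'a', 'b']
'a': index 2 in ['c', 'e', 'a', 'b'] -> ['a', 'c', 'e', 'b']
'b': index 3 in ['a', 'c', 'e', 'b'] -> ['b', 'a', 'c', 'e']
'e': index 3 in ['b', 'a', 'c', 'e'] -> ['e', 'b', 'a', 'c']
'a': index 2 in ['e', 'b', 'a', 'c'] -> ['a', 'e', 'b', 'c']
'b': index 2 in ['a', 'e', 'b', 'c'] -> ['b', 'a', 'e', 'c']
'c': index 3 in ['b', 'a', 'e', 'c'] -> ['c', 'b', 'a', 'e']
'c': index 0 in ['c', 'b', 'a', 'e'] -> ['c', 'b', 'a', 'e']
'e': index 3 in ['c', 'b', 'a', 'e'] -> ['e', 'c', 'b', 'a']


Output: [2, 3, 1, 2, 3, 3, 2, 2, 3, 0, 3]


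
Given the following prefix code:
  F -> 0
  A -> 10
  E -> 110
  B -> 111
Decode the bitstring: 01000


Decoding step by step:
Bits 0 -> F
Bits 10 -> A
Bits 0 -> F
Bits 0 -> F


Decoded message: FAFF


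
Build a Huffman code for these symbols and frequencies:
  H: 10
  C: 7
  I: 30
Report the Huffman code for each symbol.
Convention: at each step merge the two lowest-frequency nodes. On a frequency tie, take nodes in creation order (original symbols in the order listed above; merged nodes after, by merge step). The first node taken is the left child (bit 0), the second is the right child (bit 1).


Huffman tree construction:
Step 1: Merge C(7) + H(10) = 17
Step 2: Merge (C+H)(17) + I(30) = 47
Read each symbol's code off the tree from the root (left child = 0, right child = 1).

Codes:
  H: 01 (length 2)
  C: 00 (length 2)
  I: 1 (length 1)
Average code length: 64/47 = 1.3617 bits/symbol


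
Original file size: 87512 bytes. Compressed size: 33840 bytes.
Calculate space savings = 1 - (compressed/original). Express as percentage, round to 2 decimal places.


ratio = compressed/original = 33840/87512 = 0.38669
savings = 1 - ratio = 1 - 0.38669 = 0.61331
as a percentage: 0.61331 * 100 = 61.33%

Space savings = 1 - 33840/87512 = 61.33%


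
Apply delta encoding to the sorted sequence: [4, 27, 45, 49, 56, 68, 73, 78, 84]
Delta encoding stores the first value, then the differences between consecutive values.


First value: 4
Deltas:
  27 - 4 = 23
  45 - 27 = 18
  49 - 45 = 4
  56 - 49 = 7
  68 - 56 = 12
  73 - 68 = 5
  78 - 73 = 5
  84 - 78 = 6


Delta encoded: [4, 23, 18, 4, 7, 12, 5, 5, 6]


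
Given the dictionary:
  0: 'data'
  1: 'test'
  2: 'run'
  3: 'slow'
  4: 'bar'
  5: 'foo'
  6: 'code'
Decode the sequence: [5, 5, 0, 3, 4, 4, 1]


Look up each index in the dictionary:
  5 -> 'foo'
  5 -> 'foo'
  0 -> 'data'
  3 -> 'slow'
  4 -> 'bar'
  4 -> 'bar'
  1 -> 'test'

Decoded: "foo foo data slow bar bar test"


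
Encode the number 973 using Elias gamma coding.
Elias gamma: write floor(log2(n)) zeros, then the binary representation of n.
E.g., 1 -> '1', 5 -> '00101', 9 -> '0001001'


num_bits = floor(log2(973)) + 1 = 10
leading_zeros = num_bits - 1 = 9
binary(973) = 1111001101

Elias gamma(973) = '000000000' + '1111001101' = 0000000001111001101 (19 bits)


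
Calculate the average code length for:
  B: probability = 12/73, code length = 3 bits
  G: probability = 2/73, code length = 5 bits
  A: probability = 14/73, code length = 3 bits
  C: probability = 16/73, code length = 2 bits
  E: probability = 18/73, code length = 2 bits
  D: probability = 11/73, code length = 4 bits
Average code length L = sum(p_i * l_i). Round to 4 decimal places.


Weighted contributions p_i * l_i:
  B: (12/73) * 3 = 36/73
  G: (2/73) * 5 = 10/73
  A: (14/73) * 3 = 42/73
  C: (16/73) * 2 = 32/73
  E: (18/73) * 2 = 36/73
  D: (11/73) * 4 = 44/73
Sum = (36 + 10 + 42 + 32 + 36 + 44)/73 = 200/73

L = 200/73 = 2.7397 bits/symbol


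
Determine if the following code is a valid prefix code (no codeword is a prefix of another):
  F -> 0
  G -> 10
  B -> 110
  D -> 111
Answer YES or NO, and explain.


Checking each pair (does one codeword prefix another?):
  F='0' vs G='10': no prefix
  F='0' vs B='110': no prefix
  F='0' vs D='111': no prefix
  G='10' vs F='0': no prefix
  G='10' vs B='110': no prefix
  G='10' vs D='111': no prefix
  B='110' vs F='0': no prefix
  B='110' vs G='10': no prefix
  B='110' vs D='111': no prefix
  D='111' vs F='0': no prefix
  D='111' vs G='10': no prefix
  D='111' vs B='110': no prefix
No violation found over all pairs.

YES -- this is a valid prefix code. No codeword is a prefix of any other codeword.


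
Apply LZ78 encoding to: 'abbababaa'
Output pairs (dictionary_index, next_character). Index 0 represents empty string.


LZ78 encoding steps:
Dictionary: {0: ''}
Step 1: w='' (idx 0), next='a' -> output (0, 'a'), add 'a' as idx 1
Step 2: w='' (idx 0), next='b' -> output (0, 'b'), add 'b' as idx 2
Step 3: w='b' (idx 2), next='a' -> output (2, 'a'), add 'ba' as idx 3
Step 4: w='ba' (idx 3), next='b' -> output (3, 'b'), add 'bab' as idx 4
Step 5: w='a' (idx 1), next='a' -> output (1, 'a'), add 'aa' as idx 5


Encoded: [(0, 'a'), (0, 'b'), (2, 'a'), (3, 'b'), (1, 'a')]


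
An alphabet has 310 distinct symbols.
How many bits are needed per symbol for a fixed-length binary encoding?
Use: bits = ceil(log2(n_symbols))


log2(310) = 8.2761
Bracket: 2^8 = 256 < 310 <= 2^9 = 512
So ceil(log2(310)) = 9

bits = ceil(log2(310)) = ceil(8.2761) = 9 bits


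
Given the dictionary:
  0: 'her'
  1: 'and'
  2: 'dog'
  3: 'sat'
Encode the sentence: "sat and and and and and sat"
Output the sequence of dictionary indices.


Look up each word in the dictionary:
  'sat' -> 3
  'and' -> 1
  'and' -> 1
  'and' -> 1
  'and' -> 1
  'and' -> 1
  'sat' -> 3

Encoded: [3, 1, 1, 1, 1, 1, 3]


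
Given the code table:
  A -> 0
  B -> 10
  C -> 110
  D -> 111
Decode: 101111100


Decoding:
10 -> B
111 -> D
110 -> C
0 -> A


Result: BDCA


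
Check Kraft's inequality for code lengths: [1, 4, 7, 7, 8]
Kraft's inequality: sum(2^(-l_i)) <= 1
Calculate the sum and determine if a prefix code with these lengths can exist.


Sum = 2^(-1) + 2^(-4) + 2^(-7) + 2^(-7) + 2^(-8)
    = 0.5 + 0.0625 + 0.0078125 + 0.0078125 + 0.00390625
    = 149/256 = 0.58203125
Since 0.58203125 <= 1, Kraft's inequality IS satisfied.
A prefix code with these lengths CAN exist.

Kraft sum = 0.58203125. Satisfied.


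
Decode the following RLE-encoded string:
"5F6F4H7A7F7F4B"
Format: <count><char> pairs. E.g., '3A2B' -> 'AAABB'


Expanding each <count><char> pair:
  5F -> 'FFFFF'
  6F -> 'FFFFFF'
  4H -> 'HHHH'
  7A -> 'AAAAAAA'
  7F -> 'FFFFFFF'
  7F -> 'FFFFFFF'
  4B -> 'BBBB'

Decoded = FFFFFFFFFFFHHHHAAAAAAAFFFFFFFFFFFFFFBBBB


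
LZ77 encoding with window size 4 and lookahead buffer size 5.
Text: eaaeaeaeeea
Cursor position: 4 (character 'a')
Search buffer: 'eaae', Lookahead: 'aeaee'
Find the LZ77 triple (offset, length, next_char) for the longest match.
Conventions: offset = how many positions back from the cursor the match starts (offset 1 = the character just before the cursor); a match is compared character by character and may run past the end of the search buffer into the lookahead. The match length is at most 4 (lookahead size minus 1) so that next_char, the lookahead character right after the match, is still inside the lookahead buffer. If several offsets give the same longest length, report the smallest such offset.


Try each offset into the search buffer:
  offset=1 (pos 3, char 'e'): match length 0
  offset=2 (pos 2, char 'a'): match length 4
  offset=3 (pos 1, char 'a'): match length 1
  offset=4 (pos 0, char 'e'): match length 0
Longest match has length 4 at offset 2.
next_char = character at position 4 + 4 = 8 -> 'e'

Best match: offset=2, length=4 (matching 'aeae' starting at position 2)
LZ77 triple: (2, 4, 'e')


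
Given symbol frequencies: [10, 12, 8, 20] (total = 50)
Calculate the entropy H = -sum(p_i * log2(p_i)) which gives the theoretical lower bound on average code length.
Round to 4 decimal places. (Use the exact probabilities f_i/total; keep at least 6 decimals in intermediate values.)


Per-symbol terms -p_i * log2(p_i) with p_i = f_i/50:
  p = 10/50 = 0.200000: log2(p) = -2.321928, -p*log2(p) = 0.464386
  p = 12/50 = 0.240000: log2(p) = -2.058894, -p*log2(p) = 0.494134
  p = 8/50 = 0.160000: log2(p) = -2.643856, -p*log2(p) = 0.423017
  p = 20/50 = 0.400000: log2(p) = -1.321928, -p*log2(p) = 0.528771
H = 0.464386 + 0.494134 + 0.423017 + 0.528771 = 1.910308

H = 1.9103 bits/symbol


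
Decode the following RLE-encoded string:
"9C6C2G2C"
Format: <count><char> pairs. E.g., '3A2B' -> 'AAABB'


Expanding each <count><char> pair:
  9C -> 'CCCCCCCCC'
  6C -> 'CCCCCC'
  2G -> 'GG'
  2C -> 'CC'

Decoded = CCCCCCCCCCCCCCCGGCC


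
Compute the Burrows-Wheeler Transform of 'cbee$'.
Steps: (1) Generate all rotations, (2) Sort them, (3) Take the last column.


Rotations (sorted):
  0: $cbee -> last char: e
  1: bee$c -> last char: c
  2: cbee$ -> last char: $
  3: e$cbe -> last char: e
  4: ee$cb -> last char: b


BWT = ec$eb


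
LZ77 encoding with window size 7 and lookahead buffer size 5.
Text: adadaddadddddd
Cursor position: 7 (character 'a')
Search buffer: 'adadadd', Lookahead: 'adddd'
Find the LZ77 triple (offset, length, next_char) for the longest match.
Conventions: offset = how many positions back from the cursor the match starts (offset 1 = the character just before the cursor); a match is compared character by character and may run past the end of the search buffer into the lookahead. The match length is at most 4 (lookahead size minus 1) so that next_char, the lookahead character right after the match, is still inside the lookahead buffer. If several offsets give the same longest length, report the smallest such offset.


Try each offset into the search buffer:
  offset=1 (pos 6, char 'd'): match length 0
  offset=2 (pos 5, char 'd'): match length 0
  offset=3 (pos 4, char 'a'): match length 3
  offset=4 (pos 3, char 'd'): match length 0
  offset=5 (pos 2, char 'a'): match length 2
  offset=6 (pos 1, char 'd'): match length 0
  offset=7 (pos 0, char 'a'): match length 2
Longest match has length 3 at offset 3.
next_char = character at position 7 + 3 = 10 -> 'd'

Best match: offset=3, length=3 (matching 'add' starting at position 4)
LZ77 triple: (3, 3, 'd')


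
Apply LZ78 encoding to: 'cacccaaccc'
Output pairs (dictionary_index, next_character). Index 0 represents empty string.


LZ78 encoding steps:
Dictionary: {0: ''}
Step 1: w='' (idx 0), next='c' -> output (0, 'c'), add 'c' as idx 1
Step 2: w='' (idx 0), next='a' -> output (0, 'a'), add 'a' as idx 2
Step 3: w='c' (idx 1), next='c' -> output (1, 'c'), add 'cc' as idx 3
Step 4: w='c' (idx 1), next='a' -> output (1, 'a'), add 'ca' as idx 4
Step 5: w='a' (idx 2), next='c' -> output (2, 'c'), add 'ac' as idx 5
Step 6: w='cc' (idx 3), end of input -> output (3, '')


Encoded: [(0, 'c'), (0, 'a'), (1, 'c'), (1, 'a'), (2, 'c'), (3, '')]


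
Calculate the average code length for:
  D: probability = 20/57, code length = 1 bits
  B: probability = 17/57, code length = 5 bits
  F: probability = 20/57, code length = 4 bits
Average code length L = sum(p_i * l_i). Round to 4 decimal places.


Weighted contributions p_i * l_i:
  D: (20/57) * 1 = 20/57
  B: (17/57) * 5 = 85/57
  F: (20/57) * 4 = 80/57
Sum = (20 + 85 + 80)/57 = 185/57

L = 185/57 = 3.2456 bits/symbol


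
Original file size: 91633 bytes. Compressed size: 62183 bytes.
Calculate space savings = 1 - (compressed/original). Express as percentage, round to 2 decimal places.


ratio = compressed/original = 62183/91633 = 0.678609
savings = 1 - ratio = 1 - 0.678609 = 0.321391
as a percentage: 0.321391 * 100 = 32.14%

Space savings = 1 - 62183/91633 = 32.14%


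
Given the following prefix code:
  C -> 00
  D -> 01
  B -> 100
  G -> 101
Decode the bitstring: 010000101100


Decoding step by step:
Bits 01 -> D
Bits 00 -> C
Bits 00 -> C
Bits 101 -> G
Bits 100 -> B


Decoded message: DCCGB


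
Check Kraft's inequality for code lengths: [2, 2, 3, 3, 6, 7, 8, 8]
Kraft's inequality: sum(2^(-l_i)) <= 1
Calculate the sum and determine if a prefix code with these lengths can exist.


Sum = 2^(-2) + 2^(-2) + 2^(-3) + 2^(-3) + 2^(-6) + 2^(-7) + 2^(-8) + 2^(-8)
    = 0.25 + 0.25 + 0.125 + 0.125 + 0.015625 + 0.0078125 + 0.00390625 + 0.00390625
    = 200/256 = 0.78125
Since 0.78125 <= 1, Kraft's inequality IS satisfied.
A prefix code with these lengths CAN exist.

Kraft sum = 0.78125. Satisfied.


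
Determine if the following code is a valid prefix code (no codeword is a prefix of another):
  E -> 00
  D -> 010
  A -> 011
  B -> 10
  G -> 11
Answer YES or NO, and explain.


Checking each pair (does one codeword prefix another?):
  E='00' vs D='010': no prefix
  E='00' vs A='011': no prefix
  E='00' vs B='10': no prefix
  E='00' vs G='11': no prefix
  D='010' vs E='00': no prefix
  D='010' vs A='011': no prefix
  D='010' vs B='10': no prefix
  D='010' vs G='11': no prefix
  A='011' vs E='00': no prefix
  A='011' vs D='010': no prefix
  A='011' vs B='10': no prefix
  A='011' vs G='11': no prefix
  B='10' vs E='00': no prefix
  B='10' vs D='010': no prefix
  B='10' vs A='011': no prefix
  B='10' vs G='11': no prefix
  G='11' vs E='00': no prefix
  G='11' vs D='010': no prefix
  G='11' vs A='011': no prefix
  G='11' vs B='10': no prefix
No violation found over all pairs.

YES -- this is a valid prefix code. No codeword is a prefix of any other codeword.


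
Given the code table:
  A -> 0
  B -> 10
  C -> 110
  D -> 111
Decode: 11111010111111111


Decoding:
111 -> D
110 -> C
10 -> B
111 -> D
111 -> D
111 -> D


Result: DCBDDD


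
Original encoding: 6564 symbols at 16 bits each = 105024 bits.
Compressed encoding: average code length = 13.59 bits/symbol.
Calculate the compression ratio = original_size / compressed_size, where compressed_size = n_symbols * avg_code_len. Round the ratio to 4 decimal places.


original_size = n_symbols * orig_bits = 6564 * 16 = 105024 bits
compressed_size = n_symbols * avg_code_len = 6564 * 13.59 = 89204.76 bits
ratio = original_size / compressed_size = 105024 / 89204.76 = 1.1773

Compression ratio = 1.1773


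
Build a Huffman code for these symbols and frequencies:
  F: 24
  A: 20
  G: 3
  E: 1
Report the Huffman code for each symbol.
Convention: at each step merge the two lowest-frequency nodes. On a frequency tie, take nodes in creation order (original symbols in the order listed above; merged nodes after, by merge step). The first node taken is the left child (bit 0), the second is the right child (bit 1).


Huffman tree construction:
Step 1: Merge E(1) + G(3) = 4
Step 2: Merge (E+G)(4) + A(20) = 24
Step 3: Merge F(24) + ((E+G)+A)(24) = 48
Read each symbol's code off the tree from the root (left child = 0, right child = 1).

Codes:
  F: 0 (length 1)
  A: 11 (length 2)
  G: 101 (length 3)
  E: 100 (length 3)
Average code length: 76/48 = 1.5833 bits/symbol


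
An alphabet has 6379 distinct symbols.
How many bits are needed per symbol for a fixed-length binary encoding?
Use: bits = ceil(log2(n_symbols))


log2(6379) = 12.6391
Bracket: 2^12 = 4096 < 6379 <= 2^13 = 8192
So ceil(log2(6379)) = 13

bits = ceil(log2(6379)) = ceil(12.6391) = 13 bits


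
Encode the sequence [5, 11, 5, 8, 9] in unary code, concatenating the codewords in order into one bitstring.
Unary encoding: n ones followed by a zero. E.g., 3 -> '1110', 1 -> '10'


Encode each number as n ones followed by a terminating 0:
  5 -> 111110 (6 bits)
  11 -> 111111111110 (12 bits)
  5 -> 111110 (6 bits)
  8 -> 111111110 (9 bits)
  9 -> 1111111110 (10 bits)
Total length = 6 + 12 + 6 + 9 + 10 = 43 bits.

Unary([5, 11, 5, 8, 9]) = 1111101111111111101111101111111101111111110 (43 bits)


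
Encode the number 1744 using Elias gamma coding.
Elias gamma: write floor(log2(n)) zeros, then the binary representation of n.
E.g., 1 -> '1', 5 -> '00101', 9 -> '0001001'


num_bits = floor(log2(1744)) + 1 = 11
leading_zeros = num_bits - 1 = 10
binary(1744) = 11011010000

Elias gamma(1744) = '0000000000' + '11011010000' = 000000000011011010000 (21 bits)


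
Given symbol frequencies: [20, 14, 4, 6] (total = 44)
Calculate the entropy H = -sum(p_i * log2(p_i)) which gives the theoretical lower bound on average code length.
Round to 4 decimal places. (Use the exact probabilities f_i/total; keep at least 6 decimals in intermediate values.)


Per-symbol terms -p_i * log2(p_i) with p_i = f_i/44:
  p = 20/44 = 0.454545: log2(p) = -1.137504, -p*log2(p) = 0.517047
  p = 14/44 = 0.318182: log2(p) = -1.652077, -p*log2(p) = 0.525661
  p = 4/44 = 0.090909: log2(p) = -3.459432, -p*log2(p) = 0.314494
  p = 6/44 = 0.136364: log2(p) = -2.874469, -p*log2(p) = 0.391973
H = 0.517047 + 0.525661 + 0.314494 + 0.391973 = 1.749175

H = 1.7492 bits/symbol


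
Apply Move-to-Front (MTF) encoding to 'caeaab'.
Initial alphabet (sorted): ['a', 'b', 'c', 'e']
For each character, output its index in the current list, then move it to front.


MTF encoding:
'c': index 2 in ['a', 'b', 'c', 'e'] -> ['c', 'a', 'b', 'e']
'a': index 1 in ['c', 'a', 'b', 'e'] -> ['a', 'c', 'b', 'e']
'e': index 3 in ['a', 'c', 'b', 'e'] -> ['e', 'a', 'c', 'b']
'a': index 1 in ['e', 'a', 'c', 'b'] -> ['a', 'e', 'c', 'b']
'a': index 0 in ['a', 'e', 'c', 'b'] -> ['a', 'e', 'c', 'b']
'b': index 3 in ['a', 'e', 'c', 'b'] -> ['b', 'a', 'e', 'c']


Output: [2, 1, 3, 1, 0, 3]


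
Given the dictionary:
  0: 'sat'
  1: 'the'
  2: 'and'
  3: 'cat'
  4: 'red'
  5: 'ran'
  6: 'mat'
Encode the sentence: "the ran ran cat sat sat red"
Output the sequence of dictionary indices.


Look up each word in the dictionary:
  'the' -> 1
  'ran' -> 5
  'ran' -> 5
  'cat' -> 3
  'sat' -> 0
  'sat' -> 0
  'red' -> 4

Encoded: [1, 5, 5, 3, 0, 0, 4]


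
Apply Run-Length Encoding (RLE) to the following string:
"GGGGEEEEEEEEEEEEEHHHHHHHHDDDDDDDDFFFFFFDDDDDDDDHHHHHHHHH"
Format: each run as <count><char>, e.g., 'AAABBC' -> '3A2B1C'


Scanning runs left to right:
  i=0: run of 'G' x 4 -> '4G'
  i=4: run of 'E' x 13 -> '13E'
  i=17: run of 'H' x 8 -> '8H'
  i=25: run of 'D' x 8 -> '8D'
  i=33: run of 'F' x 6 -> '6F'
  i=39: run of 'D' x 8 -> '8D'
  i=47: run of 'H' x 9 -> '9H'

RLE = 4G13E8H8D6F8D9H


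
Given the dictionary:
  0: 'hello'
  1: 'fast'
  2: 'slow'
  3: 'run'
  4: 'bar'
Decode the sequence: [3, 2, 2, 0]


Look up each index in the dictionary:
  3 -> 'run'
  2 -> 'slow'
  2 -> 'slow'
  0 -> 'hello'

Decoded: "run slow slow hello"


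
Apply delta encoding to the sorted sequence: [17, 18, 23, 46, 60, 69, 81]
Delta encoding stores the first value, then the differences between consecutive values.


First value: 17
Deltas:
  18 - 17 = 1
  23 - 18 = 5
  46 - 23 = 23
  60 - 46 = 14
  69 - 60 = 9
  81 - 69 = 12


Delta encoded: [17, 1, 5, 23, 14, 9, 12]


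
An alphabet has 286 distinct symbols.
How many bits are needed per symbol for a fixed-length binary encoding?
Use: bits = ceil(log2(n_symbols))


log2(286) = 8.1599
Bracket: 2^8 = 256 < 286 <= 2^9 = 512
So ceil(log2(286)) = 9

bits = ceil(log2(286)) = ceil(8.1599) = 9 bits


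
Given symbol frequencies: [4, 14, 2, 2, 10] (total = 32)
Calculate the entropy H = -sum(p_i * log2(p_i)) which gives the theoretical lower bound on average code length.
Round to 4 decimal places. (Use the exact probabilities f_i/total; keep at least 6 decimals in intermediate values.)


Per-symbol terms -p_i * log2(p_i) with p_i = f_i/32:
  p = 4/32 = 0.125000: log2(p) = -3.000000, -p*log2(p) = 0.375000
  p = 14/32 = 0.437500: log2(p) = -1.192645, -p*log2(p) = 0.521782
  p = 2/32 = 0.062500: log2(p) = -4.000000, -p*log2(p) = 0.250000
  p = 2/32 = 0.062500: log2(p) = -4.000000, -p*log2(p) = 0.250000
  p = 10/32 = 0.312500: log2(p) = -1.678072, -p*log2(p) = 0.524397
H = 0.375000 + 0.521782 + 0.250000 + 0.250000 + 0.524397 = 1.921179

H = 1.9212 bits/symbol


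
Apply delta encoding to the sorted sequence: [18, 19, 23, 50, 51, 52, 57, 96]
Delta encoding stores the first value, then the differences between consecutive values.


First value: 18
Deltas:
  19 - 18 = 1
  23 - 19 = 4
  50 - 23 = 27
  51 - 50 = 1
  52 - 51 = 1
  57 - 52 = 5
  96 - 57 = 39


Delta encoded: [18, 1, 4, 27, 1, 1, 5, 39]


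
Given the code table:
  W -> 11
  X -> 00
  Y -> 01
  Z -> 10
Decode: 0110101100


Decoding:
01 -> Y
10 -> Z
10 -> Z
11 -> W
00 -> X


Result: YZZWX


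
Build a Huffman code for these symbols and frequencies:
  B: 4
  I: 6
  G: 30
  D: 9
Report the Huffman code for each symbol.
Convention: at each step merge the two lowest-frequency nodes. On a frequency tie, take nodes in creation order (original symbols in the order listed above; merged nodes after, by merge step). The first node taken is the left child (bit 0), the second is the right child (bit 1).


Huffman tree construction:
Step 1: Merge B(4) + I(6) = 10
Step 2: Merge D(9) + (B+I)(10) = 19
Step 3: Merge (D+(B+I))(19) + G(30) = 49
Read each symbol's code off the tree from the root (left child = 0, right child = 1).

Codes:
  B: 010 (length 3)
  I: 011 (length 3)
  G: 1 (length 1)
  D: 00 (length 2)
Average code length: 78/49 = 1.5918 bits/symbol


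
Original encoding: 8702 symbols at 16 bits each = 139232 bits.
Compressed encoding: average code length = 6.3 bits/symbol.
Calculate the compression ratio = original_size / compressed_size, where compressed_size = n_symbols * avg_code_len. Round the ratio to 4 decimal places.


original_size = n_symbols * orig_bits = 8702 * 16 = 139232 bits
compressed_size = n_symbols * avg_code_len = 8702 * 6.3 = 54822.6 bits
ratio = original_size / compressed_size = 139232 / 54822.6 = 2.5397

Compression ratio = 2.5397


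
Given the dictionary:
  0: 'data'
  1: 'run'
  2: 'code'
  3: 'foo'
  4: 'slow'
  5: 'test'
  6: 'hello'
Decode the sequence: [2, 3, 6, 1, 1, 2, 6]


Look up each index in the dictionary:
  2 -> 'code'
  3 -> 'foo'
  6 -> 'hello'
  1 -> 'run'
  1 -> 'run'
  2 -> 'code'
  6 -> 'hello'

Decoded: "code foo hello run run code hello"


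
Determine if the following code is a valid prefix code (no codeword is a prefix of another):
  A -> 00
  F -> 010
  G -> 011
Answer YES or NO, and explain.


Checking each pair (does one codeword prefix another?):
  A='00' vs F='010': no prefix
  A='00' vs G='011': no prefix
  F='010' vs A='00': no prefix
  F='010' vs G='011': no prefix
  G='011' vs A='00': no prefix
  G='011' vs F='010': no prefix
No violation found over all pairs.

YES -- this is a valid prefix code. No codeword is a prefix of any other codeword.


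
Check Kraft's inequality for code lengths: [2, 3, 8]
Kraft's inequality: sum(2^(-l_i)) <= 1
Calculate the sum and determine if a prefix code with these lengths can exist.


Sum = 2^(-2) + 2^(-3) + 2^(-8)
    = 0.25 + 0.125 + 0.00390625
    = 97/256 = 0.37890625
Since 0.37890625 <= 1, Kraft's inequality IS satisfied.
A prefix code with these lengths CAN exist.

Kraft sum = 0.37890625. Satisfied.


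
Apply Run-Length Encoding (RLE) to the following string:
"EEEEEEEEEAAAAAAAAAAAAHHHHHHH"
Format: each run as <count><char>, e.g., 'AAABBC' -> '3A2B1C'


Scanning runs left to right:
  i=0: run of 'E' x 9 -> '9E'
  i=9: run of 'A' x 12 -> '12A'
  i=21: run of 'H' x 7 -> '7H'

RLE = 9E12A7H


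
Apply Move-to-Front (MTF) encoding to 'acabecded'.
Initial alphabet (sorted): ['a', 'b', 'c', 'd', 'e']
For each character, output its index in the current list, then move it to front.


MTF encoding:
'a': index 0 in ['a', 'b', 'c', 'd', 'e'] -> ['a', 'b', 'c', 'd', 'e']
'c': index 2 in ['a', 'b', 'c', 'd', 'e'] -> ['c', 'a', 'b', 'd', 'e']
'a': index 1 in ['c', 'a', 'b', 'd', 'e'] -> ['a', 'c', 'b', 'd', 'e']
'b': index 2 in ['a', 'c', 'b', 'd', 'e'] -> ['b', 'a', 'c', 'd', 'e']
'e': index 4 in ['b', 'a', 'c', 'd', 'e'] -> ['e', 'b', 'a', 'c', 'd']
'c': index 3 in ['e', 'b', 'a', 'c', 'd'] -> ['c', 'e', 'b', 'a', 'd']
'd': index 4 in ['c', 'e', 'b', 'a', 'd'] -> ['d', 'c', 'e', 'b', 'a']
'e': index 2 in ['d', 'c', 'e', 'b', 'a'] -> ['e', 'd', 'c', 'b', 'a']
'd': index 1 in ['e', 'd', 'c', 'b', 'a'] -> ['d', 'e', 'c', 'b', 'a']


Output: [0, 2, 1, 2, 4, 3, 4, 2, 1]


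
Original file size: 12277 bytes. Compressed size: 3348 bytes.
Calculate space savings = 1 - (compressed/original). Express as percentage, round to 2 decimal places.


ratio = compressed/original = 3348/12277 = 0.272705
savings = 1 - ratio = 1 - 0.272705 = 0.727295
as a percentage: 0.727295 * 100 = 72.73%

Space savings = 1 - 3348/12277 = 72.73%


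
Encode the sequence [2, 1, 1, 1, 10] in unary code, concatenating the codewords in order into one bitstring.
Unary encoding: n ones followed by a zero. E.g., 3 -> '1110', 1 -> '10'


Encode each number as n ones followed by a terminating 0:
  2 -> 110 (3 bits)
  1 -> 10 (2 bits)
  1 -> 10 (2 bits)
  1 -> 10 (2 bits)
  10 -> 11111111110 (11 bits)
Total length = 3 + 2 + 2 + 2 + 11 = 20 bits.

Unary([2, 1, 1, 1, 10]) = 11010101011111111110 (20 bits)


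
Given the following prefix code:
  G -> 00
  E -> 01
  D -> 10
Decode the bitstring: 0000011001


Decoding step by step:
Bits 00 -> G
Bits 00 -> G
Bits 01 -> E
Bits 10 -> D
Bits 01 -> E


Decoded message: GGEDE


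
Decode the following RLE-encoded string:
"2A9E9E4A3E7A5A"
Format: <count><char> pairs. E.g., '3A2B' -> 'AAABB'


Expanding each <count><char> pair:
  2A -> 'AA'
  9E -> 'EEEEEEEEE'
  9E -> 'EEEEEEEEE'
  4A -> 'AAAA'
  3E -> 'EEE'
  7A -> 'AAAAAAA'
  5A -> 'AAAAA'

Decoded = AAEEEEEEEEEEEEEEEEEEAAAAEEEAAAAAAAAAAAA


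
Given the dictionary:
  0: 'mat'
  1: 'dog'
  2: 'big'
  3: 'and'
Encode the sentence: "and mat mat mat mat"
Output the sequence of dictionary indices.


Look up each word in the dictionary:
  'and' -> 3
  'mat' -> 0
  'mat' -> 0
  'mat' -> 0
  'mat' -> 0

Encoded: [3, 0, 0, 0, 0]


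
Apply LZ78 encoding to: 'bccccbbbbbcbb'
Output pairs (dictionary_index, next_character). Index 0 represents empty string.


LZ78 encoding steps:
Dictionary: {0: ''}
Step 1: w='' (idx 0), next='b' -> output (0, 'b'), add 'b' as idx 1
Step 2: w='' (idx 0), next='c' -> output (0, 'c'), add 'c' as idx 2
Step 3: w='c' (idx 2), next='c' -> output (2, 'c'), add 'cc' as idx 3
Step 4: w='c' (idx 2), next='b' -> output (2, 'b'), add 'cb' as idx 4
Step 5: w='b' (idx 1), next='b' -> output (1, 'b'), add 'bb' as idx 5
Step 6: w='bb' (idx 5), next='c' -> output (5, 'c'), add 'bbc' as idx 6
Step 7: w='bb' (idx 5), end of input -> output (5, '')


Encoded: [(0, 'b'), (0, 'c'), (2, 'c'), (2, 'b'), (1, 'b'), (5, 'c'), (5, '')]


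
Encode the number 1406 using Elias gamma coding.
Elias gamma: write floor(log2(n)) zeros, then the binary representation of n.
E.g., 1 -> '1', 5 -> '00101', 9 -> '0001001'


num_bits = floor(log2(1406)) + 1 = 11
leading_zeros = num_bits - 1 = 10
binary(1406) = 10101111110

Elias gamma(1406) = '0000000000' + '10101111110' = 000000000010101111110 (21 bits)


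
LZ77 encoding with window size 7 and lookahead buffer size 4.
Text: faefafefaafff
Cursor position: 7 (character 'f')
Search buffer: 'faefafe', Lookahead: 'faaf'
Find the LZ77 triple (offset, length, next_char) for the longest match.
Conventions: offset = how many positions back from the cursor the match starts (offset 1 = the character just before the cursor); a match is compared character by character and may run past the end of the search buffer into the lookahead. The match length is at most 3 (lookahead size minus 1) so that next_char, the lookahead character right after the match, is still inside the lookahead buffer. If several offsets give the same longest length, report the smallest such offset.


Try each offset into the search buffer:
  offset=1 (pos 6, char 'e'): match length 0
  offset=2 (pos 5, char 'f'): match length 1
  offset=3 (pos 4, char 'a'): match length 0
  offset=4 (pos 3, char 'f'): match length 2
  offset=5 (pos 2, char 'e'): match length 0
  offset=6 (pos 1, char 'a'): match length 0
  offset=7 (pos 0, char 'f'): match length 2
Longest match has length 2, found at offsets 4, 7; take the smallest, offset 4.
next_char = character at position 7 + 2 = 9 -> 'a'

Best match: offset=4, length=2 (matching 'fa' starting at position 3)
LZ77 triple: (4, 2, 'a')


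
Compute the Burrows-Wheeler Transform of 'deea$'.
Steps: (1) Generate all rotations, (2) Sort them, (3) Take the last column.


Rotations (sorted):
  0: $deea -> last char: a
  1: a$dee -> last char: e
  2: deea$ -> last char: $
  3: ea$de -> last char: e
  4: eea$d -> last char: d


BWT = ae$ed


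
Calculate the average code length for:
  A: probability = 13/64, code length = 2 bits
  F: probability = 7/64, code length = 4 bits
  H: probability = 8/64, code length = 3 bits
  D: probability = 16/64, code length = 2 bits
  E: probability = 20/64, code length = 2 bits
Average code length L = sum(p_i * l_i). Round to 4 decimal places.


Weighted contributions p_i * l_i:
  A: (13/64) * 2 = 26/64
  F: (7/64) * 4 = 28/64
  H: (8/64) * 3 = 24/64
  D: (16/64) * 2 = 32/64
  E: (20/64) * 2 = 40/64
Sum = (26 + 28 + 24 + 32 + 40)/64 = 150/64

L = 150/64 = 2.3438 bits/symbol


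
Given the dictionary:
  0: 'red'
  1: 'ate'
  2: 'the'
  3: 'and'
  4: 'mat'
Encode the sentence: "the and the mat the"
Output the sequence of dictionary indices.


Look up each word in the dictionary:
  'the' -> 2
  'and' -> 3
  'the' -> 2
  'mat' -> 4
  'the' -> 2

Encoded: [2, 3, 2, 4, 2]


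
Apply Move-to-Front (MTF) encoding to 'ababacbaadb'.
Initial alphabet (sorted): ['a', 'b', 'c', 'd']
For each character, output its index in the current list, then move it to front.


MTF encoding:
'a': index 0 in ['a', 'b', 'c', 'd'] -> ['a', 'b', 'c', 'd']
'b': index 1 in ['a', 'b', 'c', 'd'] -> ['b', 'a', 'c', 'd']
'a': index 1 in ['b', 'a', 'c', 'd'] -> ['a', 'b', 'c', 'd']
'b': index 1 in ['a', 'b', 'c', 'd'] -> ['b', 'a', 'c', 'd']
'a': index 1 in ['b', 'a', 'c', 'd'] -> ['a', 'b', 'c', 'd']
'c': index 2 in ['a', 'b', 'c', 'd'] -> ['c', 'a', 'b', 'd']
'b': index 2 in ['c', 'a', 'b', 'd'] -> ['b', 'c', 'a', 'd']
'a': index 2 in ['b', 'c', 'a', 'd'] -> ['a', 'b', 'c', 'd']
'a': index 0 in ['a', 'b', 'c', 'd'] -> ['a', 'b', 'c', 'd']
'd': index 3 in ['a', 'b', 'c', 'd'] -> ['d', 'a', 'b', 'c']
'b': index 2 in ['d', 'a', 'b', 'c'] -> ['b', 'd', 'a', 'c']


Output: [0, 1, 1, 1, 1, 2, 2, 2, 0, 3, 2]


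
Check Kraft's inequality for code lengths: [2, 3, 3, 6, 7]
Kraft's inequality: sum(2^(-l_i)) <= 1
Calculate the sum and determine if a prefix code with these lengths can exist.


Sum = 2^(-2) + 2^(-3) + 2^(-3) + 2^(-6) + 2^(-7)
    = 0.25 + 0.125 + 0.125 + 0.015625 + 0.0078125
    = 67/128 = 0.5234375
Since 0.5234375 <= 1, Kraft's inequality IS satisfied.
A prefix code with these lengths CAN exist.

Kraft sum = 0.5234375. Satisfied.


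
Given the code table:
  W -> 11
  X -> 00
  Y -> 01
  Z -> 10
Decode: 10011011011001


Decoding:
10 -> Z
01 -> Y
10 -> Z
11 -> W
01 -> Y
10 -> Z
01 -> Y


Result: ZYZWYZY


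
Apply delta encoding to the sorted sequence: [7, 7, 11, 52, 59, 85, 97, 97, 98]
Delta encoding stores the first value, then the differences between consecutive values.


First value: 7
Deltas:
  7 - 7 = 0
  11 - 7 = 4
  52 - 11 = 41
  59 - 52 = 7
  85 - 59 = 26
  97 - 85 = 12
  97 - 97 = 0
  98 - 97 = 1


Delta encoded: [7, 0, 4, 41, 7, 26, 12, 0, 1]


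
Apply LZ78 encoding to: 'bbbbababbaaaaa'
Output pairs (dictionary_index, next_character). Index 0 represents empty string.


LZ78 encoding steps:
Dictionary: {0: ''}
Step 1: w='' (idx 0), next='b' -> output (0, 'b'), add 'b' as idx 1
Step 2: w='b' (idx 1), next='b' -> output (1, 'b'), add 'bb' as idx 2
Step 3: w='b' (idx 1), next='a' -> output (1, 'a'), add 'ba' as idx 3
Step 4: w='ba' (idx 3), next='b' -> output (3, 'b'), add 'bab' as idx 4
Step 5: w='ba' (idx 3), next='a' -> output (3, 'a'), add 'baa' as idx 5
Step 6: w='' (idx 0), next='a' -> output (0, 'a'), add 'a' as idx 6
Step 7: w='a' (idx 6), next='a' -> output (6, 'a'), add 'aa' as idx 7


Encoded: [(0, 'b'), (1, 'b'), (1, 'a'), (3, 'b'), (3, 'a'), (0, 'a'), (6, 'a')]


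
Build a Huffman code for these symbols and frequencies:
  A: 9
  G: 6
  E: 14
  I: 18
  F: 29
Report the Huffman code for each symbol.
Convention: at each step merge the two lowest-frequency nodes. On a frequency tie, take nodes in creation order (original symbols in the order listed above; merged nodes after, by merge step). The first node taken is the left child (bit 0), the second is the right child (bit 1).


Huffman tree construction:
Step 1: Merge G(6) + A(9) = 15
Step 2: Merge E(14) + (G+A)(15) = 29
Step 3: Merge I(18) + F(29) = 47
Step 4: Merge (E+(G+A))(29) + (I+F)(47) = 76
Read each symbol's code off the tree from the root (left child = 0, right child = 1).

Codes:
  A: 011 (length 3)
  G: 010 (length 3)
  E: 00 (length 2)
  I: 10 (length 2)
  F: 11 (length 2)
Average code length: 167/76 = 2.1974 bits/symbol


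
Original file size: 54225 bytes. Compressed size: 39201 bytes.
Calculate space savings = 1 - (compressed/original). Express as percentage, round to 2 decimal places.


ratio = compressed/original = 39201/54225 = 0.722932
savings = 1 - ratio = 1 - 0.722932 = 0.277068
as a percentage: 0.277068 * 100 = 27.71%

Space savings = 1 - 39201/54225 = 27.71%


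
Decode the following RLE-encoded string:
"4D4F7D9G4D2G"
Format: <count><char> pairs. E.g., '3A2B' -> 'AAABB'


Expanding each <count><char> pair:
  4D -> 'DDDD'
  4F -> 'FFFF'
  7D -> 'DDDDDDD'
  9G -> 'GGGGGGGGG'
  4D -> 'DDDD'
  2G -> 'GG'

Decoded = DDDDFFFFDDDDDDDGGGGGGGGGDDDDGG


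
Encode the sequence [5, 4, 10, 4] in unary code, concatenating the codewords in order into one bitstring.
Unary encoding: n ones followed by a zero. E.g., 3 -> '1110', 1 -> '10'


Encode each number as n ones followed by a terminating 0:
  5 -> 111110 (6 bits)
  4 -> 11110 (5 bits)
  10 -> 11111111110 (11 bits)
  4 -> 11110 (5 bits)
Total length = 6 + 5 + 11 + 5 = 27 bits.

Unary([5, 4, 10, 4]) = 111110111101111111111011110 (27 bits)


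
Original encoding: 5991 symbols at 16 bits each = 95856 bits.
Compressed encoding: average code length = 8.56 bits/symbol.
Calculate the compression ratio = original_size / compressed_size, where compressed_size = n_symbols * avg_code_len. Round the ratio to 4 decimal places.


original_size = n_symbols * orig_bits = 5991 * 16 = 95856 bits
compressed_size = n_symbols * avg_code_len = 5991 * 8.56 = 51282.96 bits
ratio = original_size / compressed_size = 95856 / 51282.96 = 1.8692

Compression ratio = 1.8692


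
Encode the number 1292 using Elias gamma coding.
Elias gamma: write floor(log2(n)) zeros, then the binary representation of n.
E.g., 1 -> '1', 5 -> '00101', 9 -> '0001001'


num_bits = floor(log2(1292)) + 1 = 11
leading_zeros = num_bits - 1 = 10
binary(1292) = 10100001100

Elias gamma(1292) = '0000000000' + '10100001100' = 000000000010100001100 (21 bits)


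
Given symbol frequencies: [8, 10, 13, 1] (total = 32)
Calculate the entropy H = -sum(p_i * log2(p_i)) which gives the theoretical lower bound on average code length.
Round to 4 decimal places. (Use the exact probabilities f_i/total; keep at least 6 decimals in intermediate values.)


Per-symbol terms -p_i * log2(p_i) with p_i = f_i/32:
  p = 8/32 = 0.250000: log2(p) = -2.000000, -p*log2(p) = 0.500000
  p = 10/32 = 0.312500: log2(p) = -1.678072, -p*log2(p) = 0.524397
  p = 13/32 = 0.406250: log2(p) = -1.299560, -p*log2(p) = 0.527946
  p = 1/32 = 0.031250: log2(p) = -5.000000, -p*log2(p) = 0.156250
H = 0.500000 + 0.524397 + 0.527946 + 0.156250 = 1.708593

H = 1.7086 bits/symbol


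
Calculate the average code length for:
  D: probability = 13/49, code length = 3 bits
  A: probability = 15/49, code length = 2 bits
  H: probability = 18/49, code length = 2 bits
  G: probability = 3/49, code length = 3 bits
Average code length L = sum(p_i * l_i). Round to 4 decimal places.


Weighted contributions p_i * l_i:
  D: (13/49) * 3 = 39/49
  A: (15/49) * 2 = 30/49
  H: (18/49) * 2 = 36/49
  G: (3/49) * 3 = 9/49
Sum = (39 + 30 + 36 + 9)/49 = 114/49

L = 114/49 = 2.3265 bits/symbol


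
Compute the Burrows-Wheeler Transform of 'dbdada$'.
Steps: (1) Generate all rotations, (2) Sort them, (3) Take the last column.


Rotations (sorted):
  0: $dbdada -> last char: a
  1: a$dbdad -> last char: d
  2: ada$dbd -> last char: d
  3: bdada$d -> last char: d
  4: da$dbda -> last char: a
  5: dada$db -> last char: b
  6: dbdada$ -> last char: $


BWT = adddab$


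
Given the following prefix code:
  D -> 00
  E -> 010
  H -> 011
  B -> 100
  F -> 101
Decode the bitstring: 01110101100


Decoding step by step:
Bits 011 -> H
Bits 101 -> F
Bits 011 -> H
Bits 00 -> D


Decoded message: HFHD


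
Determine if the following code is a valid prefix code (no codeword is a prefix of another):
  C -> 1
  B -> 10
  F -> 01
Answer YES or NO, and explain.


Checking each pair (does one codeword prefix another?):
  C='1' vs B='10': prefix -- VIOLATION

NO -- this is NOT a valid prefix code. C (1) is a prefix of B (10).


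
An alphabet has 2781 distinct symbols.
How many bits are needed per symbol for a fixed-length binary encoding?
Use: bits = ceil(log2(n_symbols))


log2(2781) = 11.4414
Bracket: 2^11 = 2048 < 2781 <= 2^12 = 4096
So ceil(log2(2781)) = 12

bits = ceil(log2(2781)) = ceil(11.4414) = 12 bits


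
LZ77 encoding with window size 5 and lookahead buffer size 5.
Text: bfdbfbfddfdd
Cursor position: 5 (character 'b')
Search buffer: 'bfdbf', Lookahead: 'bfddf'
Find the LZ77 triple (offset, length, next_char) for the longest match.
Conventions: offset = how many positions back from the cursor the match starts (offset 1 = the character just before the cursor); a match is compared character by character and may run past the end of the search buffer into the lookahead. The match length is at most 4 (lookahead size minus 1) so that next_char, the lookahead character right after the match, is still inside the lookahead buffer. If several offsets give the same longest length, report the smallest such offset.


Try each offset into the search buffer:
  offset=1 (pos 4, char 'f'): match length 0
  offset=2 (pos 3, char 'b'): match length 2
  offset=3 (pos 2, char 'd'): match length 0
  offset=4 (pos 1, char 'f'): match length 0
  offset=5 (pos 0, char 'b'): match length 3
Longest match has length 3 at offset 5.
next_char = character at position 5 + 3 = 8 -> 'd'

Best match: offset=5, length=3 (matching 'bfd' starting at position 0)
LZ77 triple: (5, 3, 'd')


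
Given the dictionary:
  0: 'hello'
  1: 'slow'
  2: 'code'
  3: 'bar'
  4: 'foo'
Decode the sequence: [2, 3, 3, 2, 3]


Look up each index in the dictionary:
  2 -> 'code'
  3 -> 'bar'
  3 -> 'bar'
  2 -> 'code'
  3 -> 'bar'

Decoded: "code bar bar code bar"


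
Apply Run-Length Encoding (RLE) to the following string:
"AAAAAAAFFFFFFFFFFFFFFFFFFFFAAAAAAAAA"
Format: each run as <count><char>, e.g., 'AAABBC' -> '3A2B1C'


Scanning runs left to right:
  i=0: run of 'A' x 7 -> '7A'
  i=7: run of 'F' x 20 -> '20F'
  i=27: run of 'A' x 9 -> '9A'

RLE = 7A20F9A


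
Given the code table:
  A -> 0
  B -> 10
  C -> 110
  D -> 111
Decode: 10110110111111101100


Decoding:
10 -> B
110 -> C
110 -> C
111 -> D
111 -> D
10 -> B
110 -> C
0 -> A


Result: BCCDDBCA
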